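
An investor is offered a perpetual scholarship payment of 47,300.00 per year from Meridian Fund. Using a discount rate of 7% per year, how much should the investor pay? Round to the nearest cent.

Level perpetuity: PV = C / r = 47,300.00 / 0.07 = 675,714.29

675714.29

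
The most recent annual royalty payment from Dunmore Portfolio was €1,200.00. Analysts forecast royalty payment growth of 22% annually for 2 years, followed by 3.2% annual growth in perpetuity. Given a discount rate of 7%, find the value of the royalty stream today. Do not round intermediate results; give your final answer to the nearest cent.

D_1 = 1464.00000
D_2 = 1786.08000
Terminal value at year 2: TV = D_2×(1+g_2)/(r−g_2) = 1843.23456/0.038 = 48506.17263
P_0 = D_1/(1+r)^1 + D_2/(1+r)^2 + TV/(1+r)^2
    = 1368.22430 + 1560.03144 + 42367.16974 = 45295.42548

€45295.43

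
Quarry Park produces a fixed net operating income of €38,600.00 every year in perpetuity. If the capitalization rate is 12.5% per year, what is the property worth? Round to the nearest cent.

€308800.00

Level perpetuity: PV = C / r = €38,600.00 / 0.125 = €308,800.00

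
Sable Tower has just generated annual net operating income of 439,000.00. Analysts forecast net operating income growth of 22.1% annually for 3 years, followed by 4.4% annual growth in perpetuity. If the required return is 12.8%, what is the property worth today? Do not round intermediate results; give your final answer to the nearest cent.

D_1 = 536019.00000
D_2 = 654479.19900
D_3 = 799119.10198
Terminal value at year 3: TV = D_3×(1+g_2)/(r−g_2) = 834280.34247/0.084 = 9931908.83888
P_0 = D_1/(1+r)^1 + D_2/(1+r)^2 + D_3/(1+r)^3 + TV/(1+r)^3
    = 475194.14894 + 514372.38994 + 556780.75188 + 6919989.34474 = 8466336.63549

8466336.64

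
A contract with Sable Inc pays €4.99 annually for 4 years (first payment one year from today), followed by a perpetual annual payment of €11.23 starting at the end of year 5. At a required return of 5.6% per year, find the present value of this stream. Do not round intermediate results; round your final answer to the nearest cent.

€178.71

PV of 4-year annuity: €4.99 × [1 − (1+0.056)^−4] / 0.056 = 17.45044
Perpetuity value at year 4: €11.23 / 0.056 = 200.53571
PV of perpetuity: 200.53571 / (1+0.056)^4 = 161.26349
Total PV = 17.45044 + 161.26349 = 178.71393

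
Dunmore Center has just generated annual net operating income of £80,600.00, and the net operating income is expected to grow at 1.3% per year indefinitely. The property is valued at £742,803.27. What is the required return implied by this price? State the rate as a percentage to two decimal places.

D₁ = £80,600.00 × 1.013 = £81,647.8000
P = D₁/(r − g) ⇒ r = D₁/P + g = £81,647.8000/£742,803.27 + 0.013 = 0.109918 + 0.013 = 0.122918

12.29%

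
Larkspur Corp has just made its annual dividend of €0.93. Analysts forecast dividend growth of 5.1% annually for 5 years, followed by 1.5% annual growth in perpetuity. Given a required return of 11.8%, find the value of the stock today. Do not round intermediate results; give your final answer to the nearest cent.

D_1 = 0.97743
D_2 = 1.02728
D_3 = 1.07967
D_4 = 1.13473
D_5 = 1.19260
Terminal value at year 5: TV = D_5×(1+g_2)/(r−g_2) = 1.21049/0.103 = 11.75237
P_0 = D_1/(1+r)^1 + D_2/(1+r)^2 + D_3/(1+r)^3 + D_4/(1+r)^4 + D_5/(1+r)^5 + TV/(1+r)^5
    = 0.87427 + 0.82187 + 0.77262 + 0.72632 + 0.68279 + 6.72847 = 10.60634

€10.61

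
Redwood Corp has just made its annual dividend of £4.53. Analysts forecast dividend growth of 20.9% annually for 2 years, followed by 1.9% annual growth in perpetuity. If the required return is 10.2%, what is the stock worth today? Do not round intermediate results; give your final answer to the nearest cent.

D_1 = 5.47677
D_2 = 6.62141
Terminal value at year 2: TV = D_2×(1+g_2)/(r−g_2) = 6.74722/0.083 = 81.29183
P_0 = D_1/(1+r)^1 + D_2/(1+r)^2 + TV/(1+r)^2
    = 4.96985 + 5.45240 + 66.93969 = 77.36194

£77.36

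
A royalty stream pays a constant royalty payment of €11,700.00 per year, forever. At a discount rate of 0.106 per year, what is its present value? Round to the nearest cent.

Level perpetuity: PV = C / r = €11,700.00 / 0.106 = €110,377.36

€110377.36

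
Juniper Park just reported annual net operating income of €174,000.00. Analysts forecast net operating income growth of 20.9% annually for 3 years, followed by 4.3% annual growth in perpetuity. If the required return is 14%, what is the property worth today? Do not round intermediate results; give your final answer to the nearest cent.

D_1 = 210366.00000
D_2 = 254332.49400
D_3 = 307487.98525
Terminal value at year 3: TV = D_3×(1+g_2)/(r−g_2) = 320709.96861/0.097 = 3306288.33620
P_0 = D_1/(1+r)^1 + D_2/(1+r)^2 + D_3/(1+r)^3 + TV/(1+r)^3
    = 184531.57895 + 195700.59557 + 207545.63162 + 2231650.45129 = 2819428.25742

€2819428.26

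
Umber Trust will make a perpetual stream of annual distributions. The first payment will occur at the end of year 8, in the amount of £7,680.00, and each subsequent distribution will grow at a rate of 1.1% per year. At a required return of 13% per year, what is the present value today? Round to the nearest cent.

£27432.49

Value at end of year 7: C₁ / (r − g) = £7,680.00 / (0.13 − 0.011) = £64,537.8151
Discount to today: PV = £64,537.8151 / (1 + 0.13)^7 = £64,537.8151 / 2.352605 = £27,432.49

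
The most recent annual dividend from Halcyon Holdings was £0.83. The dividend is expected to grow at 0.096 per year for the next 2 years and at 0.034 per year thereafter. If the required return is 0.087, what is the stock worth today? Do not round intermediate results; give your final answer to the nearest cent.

D_1 = 0.90968
D_2 = 0.99701
Terminal value at year 2: TV = D_2×(1+g_2)/(r−g_2) = 1.03091/0.053 = 19.45109
P_0 = D_1/(1+r)^1 + D_2/(1+r)^2 + TV/(1+r)^2
    = 0.83687 + 0.84380 + 16.46208 = 18.14276

£18.14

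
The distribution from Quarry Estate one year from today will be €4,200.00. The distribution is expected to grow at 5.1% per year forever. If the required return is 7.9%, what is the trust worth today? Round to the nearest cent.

€150000.00

Growing perpetuity: P = D₁ / (r − g) = €4,200.0000 / (0.079 − 0.051) = €150,000.00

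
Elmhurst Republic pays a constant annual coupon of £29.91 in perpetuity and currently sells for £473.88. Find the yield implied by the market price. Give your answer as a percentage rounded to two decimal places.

P = C/r ⇒ r = C/P = £29.91/£473.88 = 0.063117

6.31%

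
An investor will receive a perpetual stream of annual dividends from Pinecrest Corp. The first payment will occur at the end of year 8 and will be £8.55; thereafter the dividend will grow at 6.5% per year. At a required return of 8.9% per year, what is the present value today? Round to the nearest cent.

Value at end of year 7: C₁ / (r − g) = £8.55 / (0.089 − 0.065) = £356.2500
Discount to today: PV = £356.2500 / (1 + 0.089)^7 = £356.2500 / 1.816332 = £196.14

£196.14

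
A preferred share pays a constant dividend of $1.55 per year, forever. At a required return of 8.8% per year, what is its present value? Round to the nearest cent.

$17.61

Level perpetuity: PV = C / r = $1.55 / 0.088 = $17.61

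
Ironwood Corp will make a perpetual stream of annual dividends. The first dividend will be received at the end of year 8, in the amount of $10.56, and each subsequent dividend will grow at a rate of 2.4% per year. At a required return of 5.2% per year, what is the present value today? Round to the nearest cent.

$264.48

Value at end of year 7: C₁ / (r − g) = $10.56 / (0.052 − 0.024) = $377.1429
Discount to today: PV = $377.1429 / (1 + 0.052)^7 = $377.1429 / 1.425969 = $264.48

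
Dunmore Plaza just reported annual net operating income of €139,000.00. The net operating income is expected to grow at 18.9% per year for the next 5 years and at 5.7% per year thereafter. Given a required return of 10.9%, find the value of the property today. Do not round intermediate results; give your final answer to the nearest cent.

€4863238.99

D_1 = 165271.00000
D_2 = 196507.21900
D_3 = 233647.08339
D_4 = 277806.38215
D_5 = 330311.78838
Terminal value at year 5: TV = D_5×(1+g_2)/(r−g_2) = 349139.56032/0.052 = 6714222.31377
P_0 = D_1/(1+r)^1 + D_2/(1+r)^2 + D_3/(1+r)^3 + D_4/(1+r)^4 + D_5/(1+r)^5 + TV/(1+r)^5
    = 149027.05140 + 159777.42481 + 171303.29855 + 183660.61495 + 196909.35183 + 4002561.24773 = 4863238.98927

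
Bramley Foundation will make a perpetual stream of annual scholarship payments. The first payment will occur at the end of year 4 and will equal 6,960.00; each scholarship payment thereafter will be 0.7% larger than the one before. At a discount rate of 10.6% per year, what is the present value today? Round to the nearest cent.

Value at end of year 3: C₁ / (r − g) = 6,960.00 / (0.106 − 0.007) = 70,303.0303
Discount to today: PV = 70,303.0303 / (1 + 0.106)^3 = 70,303.0303 / 1.352899 = 51,964.73

51964.73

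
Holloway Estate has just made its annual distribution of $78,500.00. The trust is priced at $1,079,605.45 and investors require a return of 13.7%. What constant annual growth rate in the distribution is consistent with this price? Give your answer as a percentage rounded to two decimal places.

P = D₀(1+g)/(r−g) ⇒ P(r−g) = D₀(1+g) ⇒ g(P+D₀) = P·r − D₀
g = (P·r − D₀)/(P + D₀) = ($1,079,605.45×0.137 − $78,500.00) / ($1,079,605.45 + $78,500.00) = 0.059931

5.99%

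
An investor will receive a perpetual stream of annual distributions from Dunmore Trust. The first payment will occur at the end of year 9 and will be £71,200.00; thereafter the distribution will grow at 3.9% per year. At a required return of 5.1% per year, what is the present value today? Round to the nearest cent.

£3985446.83

Value at end of year 8: C₁ / (r − g) = £71,200.00 / (0.051 − 0.039) = £5,933,333.3333
Discount to today: PV = £5,933,333.3333 / (1 + 0.051)^8 = £5,933,333.3333 / 1.488750 = £3,985,446.83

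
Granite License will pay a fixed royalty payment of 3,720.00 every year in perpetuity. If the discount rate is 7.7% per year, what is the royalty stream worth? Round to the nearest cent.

Level perpetuity: PV = C / r = 3,720.00 / 0.077 = 48,311.69

48311.69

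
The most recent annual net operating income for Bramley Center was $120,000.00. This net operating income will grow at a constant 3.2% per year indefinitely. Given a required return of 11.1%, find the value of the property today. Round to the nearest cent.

$1567594.94

D₁ = D₀ × (1 + g) = $120,000.00 × 1.032 = $123,840.0000
Growing perpetuity: P = D₁ / (r − g) = $123,840.0000 / (0.111 − 0.032) = $1,567,594.94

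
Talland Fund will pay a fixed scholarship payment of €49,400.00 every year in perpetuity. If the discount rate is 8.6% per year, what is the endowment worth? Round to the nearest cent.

€574418.60

Level perpetuity: PV = C / r = €49,400.00 / 0.086 = €574,418.60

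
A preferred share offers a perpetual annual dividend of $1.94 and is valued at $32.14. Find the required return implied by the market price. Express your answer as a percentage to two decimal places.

P = C/r ⇒ r = C/P = $1.94/$32.14 = 0.060361

6.04%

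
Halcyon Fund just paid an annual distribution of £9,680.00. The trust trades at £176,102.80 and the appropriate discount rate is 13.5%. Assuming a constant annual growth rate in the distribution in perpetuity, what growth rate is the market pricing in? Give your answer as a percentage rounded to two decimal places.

P = D₀(1+g)/(r−g) ⇒ P(r−g) = D₀(1+g) ⇒ g(P+D₀) = P·r − D₀
g = (P·r − D₀)/(P + D₀) = (£176,102.80×0.135 − £9,680.00) / (£176,102.80 + £9,680.00) = 0.075862

7.59%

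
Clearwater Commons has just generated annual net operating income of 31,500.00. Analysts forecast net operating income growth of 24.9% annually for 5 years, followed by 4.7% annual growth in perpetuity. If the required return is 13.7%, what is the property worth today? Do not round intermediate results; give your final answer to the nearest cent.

D_1 = 39343.50000
D_2 = 49140.03150
D_3 = 61375.89934
D_4 = 76658.49828
D_5 = 95746.46435
Terminal value at year 5: TV = D_5×(1+g_2)/(r−g_2) = 100246.54818/0.09 = 1113850.53529
P_0 = D_1/(1+r)^1 + D_2/(1+r)^2 + D_3/(1+r)^3 + D_4/(1+r)^4 + D_5/(1+r)^5 + TV/(1+r)^5
    = 34602.90237 + 38011.45564 + 41755.76790 + 45868.91302 + 50387.22283 + 586171.35895 = 796797.62072

796797.62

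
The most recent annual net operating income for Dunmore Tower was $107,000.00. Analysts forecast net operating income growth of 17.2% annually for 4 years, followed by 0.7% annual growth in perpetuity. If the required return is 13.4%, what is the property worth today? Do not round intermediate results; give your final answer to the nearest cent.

$1433060.21

D_1 = 125404.00000
D_2 = 146973.48800
D_3 = 172252.92794
D_4 = 201880.43154
Terminal value at year 4: TV = D_4×(1+g_2)/(r−g_2) = 203293.59456/0.127 = 1600736.96505
P_0 = D_1/(1+r)^1 + D_2/(1+r)^2 + D_3/(1+r)^3 + D_4/(1+r)^4 + TV/(1+r)^4
    = 110585.53792 + 114291.22614 + 118121.09086 + 122079.29320 + 967983.05709 = 1433060.20521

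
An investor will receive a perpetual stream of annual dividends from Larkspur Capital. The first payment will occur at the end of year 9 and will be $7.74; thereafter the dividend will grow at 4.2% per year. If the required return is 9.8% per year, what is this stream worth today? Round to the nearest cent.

Value at end of year 8: C₁ / (r − g) = $7.74 / (0.098 − 0.042) = $138.2143
Discount to today: PV = $138.2143 / (1 + 0.098)^8 = $138.2143 / 2.112607 = $65.42

$65.42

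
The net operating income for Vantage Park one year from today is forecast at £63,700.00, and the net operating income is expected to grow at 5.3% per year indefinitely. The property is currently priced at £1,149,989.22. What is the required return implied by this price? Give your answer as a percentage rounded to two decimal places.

P = D₁/(r − g) ⇒ r = D₁/P + g = £63,700.0000/£1,149,989.22 + 0.053 = 0.055392 + 0.053 = 0.108392

10.84%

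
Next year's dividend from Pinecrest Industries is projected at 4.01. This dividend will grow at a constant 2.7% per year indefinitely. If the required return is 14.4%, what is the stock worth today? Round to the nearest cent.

Growing perpetuity: P = D₁ / (r − g) = 4.0100 / (0.144 − 0.027) = 34.27

34.27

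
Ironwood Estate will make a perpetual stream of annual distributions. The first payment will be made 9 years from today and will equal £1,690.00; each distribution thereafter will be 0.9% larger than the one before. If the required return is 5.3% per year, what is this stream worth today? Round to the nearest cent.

Value at end of year 8: C₁ / (r − g) = £1,690.00 / (0.053 − 0.009) = £38,409.0909
Discount to today: PV = £38,409.0909 / (1 + 0.053)^8 = £38,409.0909 / 1.511565 = £25,410.14

£25410.14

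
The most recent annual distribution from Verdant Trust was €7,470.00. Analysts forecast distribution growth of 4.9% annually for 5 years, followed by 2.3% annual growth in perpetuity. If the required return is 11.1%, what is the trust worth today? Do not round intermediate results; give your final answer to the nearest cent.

D_1 = 7836.03000
D_2 = 8219.99547
D_3 = 8622.77525
D_4 = 9045.29124
D_5 = 9488.51051
Terminal value at year 5: TV = D_5×(1+g_2)/(r−g_2) = 9706.74625/0.088 = 110303.93463
P_0 = D_1/(1+r)^1 + D_2/(1+r)^2 + D_3/(1+r)^3 + D_4/(1+r)^4 + D_5/(1+r)^5 + TV/(1+r)^5
    = 7053.13231 + 6659.52817 + 6287.88933 + 5936.99002 + 5605.67284 + 65165.94682 = 96709.15950

€96709.16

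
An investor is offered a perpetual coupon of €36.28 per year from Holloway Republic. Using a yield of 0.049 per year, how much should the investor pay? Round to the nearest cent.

Level perpetuity: PV = C / r = €36.28 / 0.049 = €740.41

€740.41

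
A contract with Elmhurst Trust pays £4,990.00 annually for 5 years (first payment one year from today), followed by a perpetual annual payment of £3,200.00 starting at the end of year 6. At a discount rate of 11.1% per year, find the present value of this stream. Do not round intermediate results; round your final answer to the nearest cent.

£35427.88

PV of 5-year annuity: £4,990.00 × [1 − (1+0.111)^−5] / 0.111 = 18396.22690
Perpetuity value at year 5: £3,200.00 / 0.111 = 28828.82883
PV of perpetuity: 28828.82883 / (1+0.111)^5 = 17031.64926
Total PV = 18396.22690 + 17031.64926 = 35427.87615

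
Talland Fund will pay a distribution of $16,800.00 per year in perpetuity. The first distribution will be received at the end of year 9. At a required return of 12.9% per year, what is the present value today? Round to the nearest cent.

Value at end of year 8: C / r = $16,800.00 / 0.129 = $130,232.5581
Discount to today: PV = $130,232.5581 / (1 + 0.129)^8 = $130,232.5581 / 2.639682 = $49,336.47

$49336.47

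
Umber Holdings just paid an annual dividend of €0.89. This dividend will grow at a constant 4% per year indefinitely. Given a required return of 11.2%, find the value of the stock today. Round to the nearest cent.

€12.86

D₁ = D₀ × (1 + g) = €0.89 × 1.04 = €0.9256
Growing perpetuity: P = D₁ / (r − g) = €0.9256 / (0.112 − 0.04) = €12.86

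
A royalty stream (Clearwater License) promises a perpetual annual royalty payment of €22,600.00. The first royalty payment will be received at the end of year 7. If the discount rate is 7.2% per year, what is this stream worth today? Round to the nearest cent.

Value at end of year 6: C / r = €22,600.00 / 0.072 = €313,888.8889
Discount to today: PV = €313,888.8889 / (1 + 0.072)^6 = €313,888.8889 / 1.517640 = €206,827.00

€206827.00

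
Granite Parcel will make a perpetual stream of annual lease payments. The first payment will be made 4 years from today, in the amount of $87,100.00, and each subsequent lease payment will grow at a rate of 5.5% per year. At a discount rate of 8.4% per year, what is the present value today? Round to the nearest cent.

Value at end of year 3: C₁ / (r − g) = $87,100.00 / (0.084 − 0.055) = $3,003,448.2759
Discount to today: PV = $3,003,448.2759 / (1 + 0.084)^3 = $3,003,448.2759 / 1.273761 = $2,357,937.61

$2357937.61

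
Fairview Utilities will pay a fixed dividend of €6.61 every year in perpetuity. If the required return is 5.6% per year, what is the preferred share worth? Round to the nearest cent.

Level perpetuity: PV = C / r = €6.61 / 0.056 = €118.04

€118.04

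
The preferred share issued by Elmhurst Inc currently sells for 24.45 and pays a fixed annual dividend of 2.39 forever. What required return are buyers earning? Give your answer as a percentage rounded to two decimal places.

P = C/r ⇒ r = C/P = 2.39/24.45 = 0.097751

9.78%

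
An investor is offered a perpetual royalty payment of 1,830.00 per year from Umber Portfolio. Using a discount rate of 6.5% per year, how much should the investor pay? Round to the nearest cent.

Level perpetuity: PV = C / r = 1,830.00 / 0.065 = 28,153.85

28153.85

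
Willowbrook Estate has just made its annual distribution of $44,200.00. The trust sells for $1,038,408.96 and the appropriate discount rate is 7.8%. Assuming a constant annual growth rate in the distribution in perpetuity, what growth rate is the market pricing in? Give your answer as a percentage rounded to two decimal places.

3.40%

P = D₀(1+g)/(r−g) ⇒ P(r−g) = D₀(1+g) ⇒ g(P+D₀) = P·r − D₀
g = (P·r − D₀)/(P + D₀) = ($1,038,408.96×0.078 − $44,200.00) / ($1,038,408.96 + $44,200.00) = 0.033988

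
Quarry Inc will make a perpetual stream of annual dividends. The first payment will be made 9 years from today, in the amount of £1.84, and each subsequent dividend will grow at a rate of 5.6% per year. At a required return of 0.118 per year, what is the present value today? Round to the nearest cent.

Value at end of year 8: C₁ / (r − g) = £1.84 / (0.118 − 0.056) = £29.6774
Discount to today: PV = £29.6774 / (1 + 0.118)^8 = £29.6774 / 2.440813 = £12.16

£12.16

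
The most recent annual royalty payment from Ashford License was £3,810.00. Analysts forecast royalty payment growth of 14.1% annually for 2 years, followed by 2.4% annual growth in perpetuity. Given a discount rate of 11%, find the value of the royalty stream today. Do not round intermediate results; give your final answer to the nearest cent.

D_1 = 4347.21000
D_2 = 4960.16661
Terminal value at year 2: TV = D_2×(1+g_2)/(r−g_2) = 5079.21061/0.086 = 59060.58847
P_0 = D_1/(1+r)^1 + D_2/(1+r)^2 + TV/(1+r)^2
    = 3916.40541 + 4025.78249 + 47934.89852 = 55877.08642

£55877.09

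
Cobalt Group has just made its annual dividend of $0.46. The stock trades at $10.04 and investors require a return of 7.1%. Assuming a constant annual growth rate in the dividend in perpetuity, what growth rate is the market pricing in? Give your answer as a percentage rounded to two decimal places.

P = D₀(1+g)/(r−g) ⇒ P(r−g) = D₀(1+g) ⇒ g(P+D₀) = P·r − D₀
g = (P·r − D₀)/(P + D₀) = ($10.04×0.071 − $0.46) / ($10.04 + $0.46) = 0.024080

2.41%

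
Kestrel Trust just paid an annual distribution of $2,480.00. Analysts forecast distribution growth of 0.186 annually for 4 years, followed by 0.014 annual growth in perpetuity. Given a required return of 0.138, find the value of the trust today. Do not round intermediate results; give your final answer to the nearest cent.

$34935.32

D_1 = 2941.28000
D_2 = 3488.35808
D_3 = 4137.19268
D_4 = 4906.71052
Terminal value at year 4: TV = D_4×(1+g_2)/(r−g_2) = 4975.40447/0.124 = 40124.22959
P_0 = D_1/(1+r)^1 + D_2/(1+r)^2 + D_3/(1+r)^3 + D_4/(1+r)^4 + TV/(1+r)^4
    = 2584.60457 + 2693.62128 + 2807.23624 + 2925.64339 + 23924.21290 = 34935.31839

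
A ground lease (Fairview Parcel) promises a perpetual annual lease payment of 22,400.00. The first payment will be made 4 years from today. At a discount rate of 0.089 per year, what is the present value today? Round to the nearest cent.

194883.19

Value at end of year 3: C / r = 22,400.00 / 0.089 = 251,685.3933
Discount to today: PV = 251,685.3933 / (1 + 0.089)^3 = 251,685.3933 / 1.291468 = 194,883.19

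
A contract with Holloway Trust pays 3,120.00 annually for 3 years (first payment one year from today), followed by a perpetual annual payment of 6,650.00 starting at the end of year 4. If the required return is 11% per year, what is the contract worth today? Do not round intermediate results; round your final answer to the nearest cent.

PV of 3-year annuity: 3,120.00 × [1 − (1+0.11)^−3] / 0.11 = 7624.38991
Perpetuity value at year 3: 6,650.00 / 0.11 = 60454.54545
PV of perpetuity: 60454.54545 / (1+0.11)^3 = 44203.84260
Total PV = 7624.38991 + 44203.84260 = 51828.23251

51828.23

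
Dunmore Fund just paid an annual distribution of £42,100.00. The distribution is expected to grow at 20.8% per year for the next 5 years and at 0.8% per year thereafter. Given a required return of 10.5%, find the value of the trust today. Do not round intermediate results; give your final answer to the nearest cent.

D_1 = 50856.80000
D_2 = 61435.01440
D_3 = 74213.49740
D_4 = 89649.90485
D_5 = 108297.08506
Terminal value at year 5: TV = D_5×(1+g_2)/(r−g_2) = 109163.46174/0.097 = 1125396.51282
P_0 = D_1/(1+r)^1 + D_2/(1+r)^2 + D_3/(1+r)^3 + D_4/(1+r)^4 + D_5/(1+r)^5 + TV/(1+r)^5
    = 46024.25339 + 50314.29692 + 55004.22686 + 60131.31769 + 65736.31835 + 683115.55559 = 960325.96880

£960325.97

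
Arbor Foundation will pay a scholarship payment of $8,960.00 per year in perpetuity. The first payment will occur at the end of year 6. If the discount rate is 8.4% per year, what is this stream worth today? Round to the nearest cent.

$71265.99

Value at end of year 5: C / r = $8,960.00 / 0.084 = $106,666.6667
Discount to today: PV = $106,666.6667 / (1 + 0.084)^5 = $106,666.6667 / 1.496740 = $71,265.99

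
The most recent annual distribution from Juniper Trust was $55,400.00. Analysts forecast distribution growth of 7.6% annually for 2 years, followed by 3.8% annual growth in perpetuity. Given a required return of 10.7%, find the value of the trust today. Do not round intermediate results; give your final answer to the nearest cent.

D_1 = 59610.40000
D_2 = 64140.79040
Terminal value at year 2: TV = D_2×(1+g_2)/(r−g_2) = 66578.14044/0.069 = 964900.58602
P_0 = D_1/(1+r)^1 + D_2/(1+r)^2 + TV/(1+r)^2
    = 53848.59982 + 52340.64445 + 787385.34694 = 893574.59120

$893574.59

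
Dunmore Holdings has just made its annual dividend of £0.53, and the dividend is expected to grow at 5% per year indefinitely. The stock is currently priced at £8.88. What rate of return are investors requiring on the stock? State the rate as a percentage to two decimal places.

D₁ = £0.53 × 1.05 = £0.5565
P = D₁/(r − g) ⇒ r = D₁/P + g = £0.5565/£8.88 + 0.05 = 0.062669 + 0.05 = 0.112669

11.27%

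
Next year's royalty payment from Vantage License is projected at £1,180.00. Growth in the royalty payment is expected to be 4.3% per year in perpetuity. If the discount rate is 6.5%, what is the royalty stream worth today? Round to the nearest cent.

£53636.36

Growing perpetuity: P = D₁ / (r − g) = £1,180.0000 / (0.065 − 0.043) = £53,636.36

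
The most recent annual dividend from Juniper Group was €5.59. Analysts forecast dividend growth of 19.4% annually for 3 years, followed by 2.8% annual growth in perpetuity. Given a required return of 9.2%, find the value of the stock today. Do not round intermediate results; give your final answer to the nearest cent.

€137.48

D_1 = 6.67446
D_2 = 7.96931
D_3 = 9.51535
Terminal value at year 3: TV = D_3×(1+g_2)/(r−g_2) = 9.78178/0.064 = 152.84032
P_0 = D_1/(1+r)^1 + D_2/(1+r)^2 + D_3/(1+r)^3 + TV/(1+r)^3
    = 6.11214 + 6.68306 + 7.30730 + 117.37349 = 137.47599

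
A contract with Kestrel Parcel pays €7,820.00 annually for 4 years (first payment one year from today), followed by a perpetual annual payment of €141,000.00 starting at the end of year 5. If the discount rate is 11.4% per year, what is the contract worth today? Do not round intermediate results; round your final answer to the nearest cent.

PV of 4-year annuity: €7,820.00 × [1 − (1+0.114)^−4] / 0.114 = 24055.37071
Perpetuity value at year 4: €141,000.00 / 0.114 = 1236842.10526
PV of perpetuity: 1236842.10526 / (1+0.114)^4 = 803107.16027
Total PV = 24055.37071 + 803107.16027 = 827162.53098

€827162.53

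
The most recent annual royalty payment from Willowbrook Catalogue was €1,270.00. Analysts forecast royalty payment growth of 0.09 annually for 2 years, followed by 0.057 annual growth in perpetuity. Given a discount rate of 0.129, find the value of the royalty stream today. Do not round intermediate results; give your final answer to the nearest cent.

€19788.36

D_1 = 1384.30000
D_2 = 1508.88700
Terminal value at year 2: TV = D_2×(1+g_2)/(r−g_2) = 1594.89356/0.072 = 22151.29943
P_0 = D_1/(1+r)^1 + D_2/(1+r)^2 + TV/(1+r)^2
    = 1226.12932 + 1183.77410 + 17378.46141 = 19788.36483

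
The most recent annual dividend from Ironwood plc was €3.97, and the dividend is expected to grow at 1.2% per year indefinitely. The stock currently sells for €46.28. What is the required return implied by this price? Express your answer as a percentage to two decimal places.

D₁ = €3.97 × 1.012 = €4.0176
P = D₁/(r − g) ⇒ r = D₁/P + g = €4.0176/€46.28 + 0.012 = 0.086812 + 0.012 = 0.098812

9.88%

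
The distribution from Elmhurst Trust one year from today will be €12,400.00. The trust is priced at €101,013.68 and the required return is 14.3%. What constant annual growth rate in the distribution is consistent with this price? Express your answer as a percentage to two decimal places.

P = D₁/(r−g) ⇒ g = r − D₁/P = 0.143 − €12,400.00/€101,013.68 = 0.020244

2.02%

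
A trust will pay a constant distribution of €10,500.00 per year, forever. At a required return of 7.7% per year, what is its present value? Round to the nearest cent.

€136363.64

Level perpetuity: PV = C / r = €10,500.00 / 0.077 = €136,363.64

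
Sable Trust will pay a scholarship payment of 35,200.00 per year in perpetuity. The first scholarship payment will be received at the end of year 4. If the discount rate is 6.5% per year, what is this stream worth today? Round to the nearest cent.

448312.12

Value at end of year 3: C / r = 35,200.00 / 0.065 = 541,538.4615
Discount to today: PV = 541,538.4615 / (1 + 0.065)^3 = 541,538.4615 / 1.207950 = 448,312.12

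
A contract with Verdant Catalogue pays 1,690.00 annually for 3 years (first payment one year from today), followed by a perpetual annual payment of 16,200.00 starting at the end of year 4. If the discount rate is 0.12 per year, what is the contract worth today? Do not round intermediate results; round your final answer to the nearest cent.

PV of 3-year annuity: 1,690.00 × [1 − (1+0.12)^−3] / 0.12 = 4059.09484
Perpetuity value at year 3: 16,200.00 / 0.12 = 135000.00000
PV of perpetuity: 135000.00000 / (1+0.12)^3 = 96090.33345
Total PV = 4059.09484 + 96090.33345 = 100149.42830

100149.43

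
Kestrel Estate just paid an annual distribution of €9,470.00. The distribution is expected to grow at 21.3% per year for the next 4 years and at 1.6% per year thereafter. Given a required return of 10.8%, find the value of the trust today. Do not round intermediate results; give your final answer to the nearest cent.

D_1 = 11487.11000
D_2 = 13933.86443
D_3 = 16901.77755
D_4 = 20501.85617
Terminal value at year 4: TV = D_4×(1+g_2)/(r−g_2) = 20829.88587/0.092 = 226411.80295
P_0 = D_1/(1+r)^1 + D_2/(1+r)^2 + D_3/(1+r)^3 + D_4/(1+r)^4 + TV/(1+r)^4
    = 10367.42780 + 11349.90065 + 12425.47788 + 13602.98255 + 150224.24206 = 197970.03093

€197970.03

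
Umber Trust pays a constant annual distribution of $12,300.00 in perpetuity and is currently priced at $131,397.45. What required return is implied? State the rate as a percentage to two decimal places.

P = C/r ⇒ r = C/P = $12,300.00/$131,397.45 = 0.093609

9.36%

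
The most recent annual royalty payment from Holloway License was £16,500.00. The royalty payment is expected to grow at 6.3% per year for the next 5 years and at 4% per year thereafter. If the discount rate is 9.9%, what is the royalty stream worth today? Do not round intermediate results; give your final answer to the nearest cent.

D_1 = 17539.50000
D_2 = 18644.48850
D_3 = 19819.09128
D_4 = 21067.69403
D_5 = 22394.95875
Terminal value at year 5: TV = D_5×(1+g_2)/(r−g_2) = 23290.75710/0.059 = 394758.59491
P_0 = D_1/(1+r)^1 + D_2/(1+r)^2 + D_3/(1+r)^3 + D_4/(1+r)^4 + D_5/(1+r)^5 + TV/(1+r)^5
    = 15959.50864 + 15436.72219 + 14931.06068 + 14441.96315 + 13968.88702 + 246231.22878 = 320969.37047

£320969.37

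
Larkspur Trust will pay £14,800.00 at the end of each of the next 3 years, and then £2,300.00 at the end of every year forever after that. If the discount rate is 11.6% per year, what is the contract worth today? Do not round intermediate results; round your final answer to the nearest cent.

PV of 3-year annuity: £14,800.00 × [1 − (1+0.116)^−3] / 0.116 = 35792.87325
Perpetuity value at year 3: £2,300.00 / 0.116 = 19827.58621
PV of perpetuity: 19827.58621 / (1+0.116)^3 = 14265.18023
Total PV = 35792.87325 + 14265.18023 = 50058.05348

£50058.05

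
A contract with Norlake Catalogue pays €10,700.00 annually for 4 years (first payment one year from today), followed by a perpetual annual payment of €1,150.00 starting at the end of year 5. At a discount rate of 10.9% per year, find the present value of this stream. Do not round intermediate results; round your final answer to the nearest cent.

€40242.19

PV of 4-year annuity: €10,700.00 × [1 − (1+0.109)^−4] / 0.109 = 33267.17018
Perpetuity value at year 4: €1,150.00 / 0.109 = 10550.45872
PV of perpetuity: 10550.45872 / (1+0.109)^4 = 6975.01519
Total PV = 33267.17018 + 6975.01519 = 40242.18537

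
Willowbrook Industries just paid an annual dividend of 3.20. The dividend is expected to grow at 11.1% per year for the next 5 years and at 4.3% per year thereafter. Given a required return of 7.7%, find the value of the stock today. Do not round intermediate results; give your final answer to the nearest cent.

132.25

D_1 = 3.55520
D_2 = 3.94983
D_3 = 4.38826
D_4 = 4.87535
D_5 = 5.41652
Terminal value at year 5: TV = D_5×(1+g_2)/(r−g_2) = 5.64943/0.034 = 166.15969
P_0 = D_1/(1+r)^1 + D_2/(1+r)^2 + D_3/(1+r)^3 + D_4/(1+r)^4 + D_5/(1+r)^5 + TV/(1+r)^5
    = 3.30102 + 3.40523 + 3.51273 + 3.62363 + 3.73802 + 114.66930 = 132.24993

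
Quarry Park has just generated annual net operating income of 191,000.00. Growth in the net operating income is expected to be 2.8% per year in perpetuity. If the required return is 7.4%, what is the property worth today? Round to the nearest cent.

4268434.78

D₁ = D₀ × (1 + g) = 191,000.00 × 1.028 = 196,348.0000
Growing perpetuity: P = D₁ / (r − g) = 196,348.0000 / (0.074 − 0.028) = 4,268,434.78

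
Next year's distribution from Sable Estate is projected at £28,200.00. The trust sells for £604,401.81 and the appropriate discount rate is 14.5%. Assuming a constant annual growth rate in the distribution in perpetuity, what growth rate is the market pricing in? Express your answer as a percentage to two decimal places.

P = D₁/(r−g) ⇒ g = r − D₁/P = 0.145 − £28,200.00/£604,401.81 = 0.098342

9.83%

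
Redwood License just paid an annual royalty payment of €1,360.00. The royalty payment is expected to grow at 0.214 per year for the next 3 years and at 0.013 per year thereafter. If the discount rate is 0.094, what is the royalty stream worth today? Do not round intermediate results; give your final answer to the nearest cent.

€28283.99

D_1 = 1651.04000
D_2 = 2004.36256
D_3 = 2433.29615
Terminal value at year 3: TV = D_3×(1+g_2)/(r−g_2) = 2464.92900/0.081 = 30431.22219
P_0 = D_1/(1+r)^1 + D_2/(1+r)^2 + D_3/(1+r)^3 + TV/(1+r)^3
    = 1509.17733 + 1674.71781 + 1858.41629 + 23241.67528 = 28283.98670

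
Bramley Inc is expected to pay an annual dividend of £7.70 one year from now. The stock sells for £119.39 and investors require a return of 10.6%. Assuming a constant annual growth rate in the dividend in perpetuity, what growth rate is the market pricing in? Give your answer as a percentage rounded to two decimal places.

4.15%

P = D₁/(r−g) ⇒ g = r − D₁/P = 0.106 − £7.70/£119.39 = 0.041505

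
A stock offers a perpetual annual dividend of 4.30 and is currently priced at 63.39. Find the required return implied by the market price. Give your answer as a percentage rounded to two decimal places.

6.78%

P = C/r ⇒ r = C/P = 4.30/63.39 = 0.067834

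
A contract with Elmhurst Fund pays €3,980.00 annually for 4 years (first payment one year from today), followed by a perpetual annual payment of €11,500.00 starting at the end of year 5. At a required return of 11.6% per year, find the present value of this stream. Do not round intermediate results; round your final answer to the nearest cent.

PV of 4-year annuity: €3,980.00 × [1 − (1+0.116)^−4] / 0.116 = 12191.20142
Perpetuity value at year 4: €11,500.00 / 0.116 = 99137.93103
PV of perpetuity: 99137.93103 / (1+0.116)^4 = 63912.09780
Total PV = 12191.20142 + 63912.09780 = 76103.29922

€76103.30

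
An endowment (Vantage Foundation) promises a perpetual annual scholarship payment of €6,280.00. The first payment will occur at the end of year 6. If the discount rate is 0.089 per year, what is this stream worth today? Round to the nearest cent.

Value at end of year 5: C / r = €6,280.00 / 0.089 = €70,561.7978
Discount to today: PV = €70,561.7978 / (1 + 0.089)^5 = €70,561.7978 / 1.531579 = €46,071.28

€46071.28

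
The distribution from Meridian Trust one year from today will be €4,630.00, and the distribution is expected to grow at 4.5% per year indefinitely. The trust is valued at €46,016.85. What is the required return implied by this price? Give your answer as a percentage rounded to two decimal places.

P = D₁/(r − g) ⇒ r = D₁/P + g = €4,630.0000/€46,016.85 + 0.045 = 0.100615 + 0.045 = 0.145615

14.56%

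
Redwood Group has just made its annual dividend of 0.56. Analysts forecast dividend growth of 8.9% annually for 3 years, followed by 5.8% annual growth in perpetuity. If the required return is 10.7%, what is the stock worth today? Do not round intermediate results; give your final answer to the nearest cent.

13.14

D_1 = 0.60984
D_2 = 0.66412
D_3 = 0.72322
Terminal value at year 3: TV = D_3×(1+g_2)/(r−g_2) = 0.76517/0.049 = 15.61569
P_0 = D_1/(1+r)^1 + D_2/(1+r)^2 + D_3/(1+r)^3 + TV/(1+r)^3
    = 0.55089 + 0.54194 + 0.53312 + 11.51114 = 13.13710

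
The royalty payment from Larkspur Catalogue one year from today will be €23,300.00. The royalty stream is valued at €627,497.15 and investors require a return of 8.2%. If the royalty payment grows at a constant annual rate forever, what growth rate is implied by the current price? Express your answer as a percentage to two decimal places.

P = D₁/(r−g) ⇒ g = r − D₁/P = 0.082 − €23,300.00/€627,497.15 = 0.044868

4.49%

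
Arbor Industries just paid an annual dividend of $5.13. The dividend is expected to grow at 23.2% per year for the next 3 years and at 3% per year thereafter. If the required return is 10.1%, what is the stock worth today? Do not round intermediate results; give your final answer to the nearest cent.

$123.62

D_1 = 6.32016
D_2 = 7.78644
D_3 = 9.59289
Terminal value at year 3: TV = D_3×(1+g_2)/(r−g_2) = 9.88068/0.071 = 139.16447
P_0 = D_1/(1+r)^1 + D_2/(1+r)^2 + D_3/(1+r)^3 + TV/(1+r)^3
    = 5.74038 + 6.42339 + 7.18766 + 104.27169 = 123.62312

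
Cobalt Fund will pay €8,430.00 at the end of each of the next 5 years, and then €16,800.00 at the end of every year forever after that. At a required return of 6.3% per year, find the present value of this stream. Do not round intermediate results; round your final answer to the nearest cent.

€231695.07

PV of 5-year annuity: €8,430.00 × [1 − (1+0.063)^−5] / 0.063 = 35222.28516
Perpetuity value at year 5: €16,800.00 / 0.063 = 266666.66667
PV of perpetuity: 266666.66667 / (1+0.063)^5 = 196472.78877
Total PV = 35222.28516 + 196472.78877 = 231695.07393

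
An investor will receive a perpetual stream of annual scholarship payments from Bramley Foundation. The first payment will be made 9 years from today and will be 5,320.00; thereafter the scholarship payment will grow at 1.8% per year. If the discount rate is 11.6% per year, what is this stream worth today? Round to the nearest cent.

Value at end of year 8: C₁ / (r − g) = 5,320.00 / (0.116 − 0.018) = 54,285.7143
Discount to today: PV = 54,285.7143 / (1 + 0.116)^8 = 54,285.7143 / 2.406099 = 22,561.71

22561.71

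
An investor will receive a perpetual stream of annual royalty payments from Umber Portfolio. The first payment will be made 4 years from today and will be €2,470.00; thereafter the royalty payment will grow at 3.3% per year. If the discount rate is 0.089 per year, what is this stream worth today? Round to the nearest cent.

€34152.72

Value at end of year 3: C₁ / (r − g) = €2,470.00 / (0.089 − 0.033) = €44,107.1429
Discount to today: PV = €44,107.1429 / (1 + 0.089)^3 = €44,107.1429 / 1.291468 = €34,152.72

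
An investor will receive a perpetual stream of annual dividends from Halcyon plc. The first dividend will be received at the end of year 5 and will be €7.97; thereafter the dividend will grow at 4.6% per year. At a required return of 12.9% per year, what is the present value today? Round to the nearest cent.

Value at end of year 4: C₁ / (r − g) = €7.97 / (0.129 − 0.046) = €96.0241
Discount to today: PV = €96.0241 / (1 + 0.129)^4 = €96.0241 / 1.624710 = €59.10

€59.10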